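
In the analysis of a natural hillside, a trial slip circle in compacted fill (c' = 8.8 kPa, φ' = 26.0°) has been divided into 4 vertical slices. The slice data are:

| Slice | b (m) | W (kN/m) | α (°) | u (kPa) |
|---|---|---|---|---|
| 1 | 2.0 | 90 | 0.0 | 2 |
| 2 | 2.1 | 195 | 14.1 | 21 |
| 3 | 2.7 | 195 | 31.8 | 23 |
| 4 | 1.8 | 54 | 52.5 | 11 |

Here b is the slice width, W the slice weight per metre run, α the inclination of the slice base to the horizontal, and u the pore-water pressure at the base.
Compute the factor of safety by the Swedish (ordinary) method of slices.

Ordinary method of slices: FS = Σ[c'·Δl_i + (W_i cosα_i − u_i·Δl_i)·tanφ'] / Σ W_i sinα_i, with Δl_i = b_i / cosα_i.
Slice 1: Δl = 2.0/cos0.0° = 2.000 m; N'_1 = 90·cos0.0° − 2·2.000 = 86.0; c'Δl = 17.60; W sinα = 0.0
Slice 2: Δl = 2.1/cos14.1° = 2.165 m; N'_2 = 195·cos14.1° − 21·2.165 = 143.7; c'Δl = 19.05; W sinα = 47.5
Slice 3: Δl = 2.7/cos31.8° = 3.177 m; N'_3 = 195·cos31.8° − 23·3.177 = 92.7; c'Δl = 27.96; W sinα = 102.8
Slice 4: Δl = 1.8/cos52.5° = 2.957 m; N'_4 = 54·cos52.5° − 11·2.957 = 0.3; c'Δl = 26.02; W sinα = 42.8
Σc'Δl = 90.6 kN/m; ΣN' = 322.7 kN/m; ΣW sinα = 193.1 kN/m
Resisting = 90.6 + 322.7·tan26.0° = 90.6 + 157.4 = 248.0 kN/m
FS = 248.0 / 193.1 = 1.284

FS = 1.28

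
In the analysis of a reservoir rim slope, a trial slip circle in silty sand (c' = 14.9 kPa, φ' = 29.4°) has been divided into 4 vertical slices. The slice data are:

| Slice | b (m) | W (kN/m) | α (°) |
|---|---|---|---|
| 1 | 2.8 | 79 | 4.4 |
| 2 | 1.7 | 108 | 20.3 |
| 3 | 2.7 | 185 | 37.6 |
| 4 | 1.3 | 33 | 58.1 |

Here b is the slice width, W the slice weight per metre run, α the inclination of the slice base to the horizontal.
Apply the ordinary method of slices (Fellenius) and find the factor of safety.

FS = 1.90

Ordinary method of slices: FS = Σ[c'·Δl_i + (W_i cosα_i)·tanφ'] / Σ W_i sinα_i, with Δl_i = b_i / cosα_i.
Slice 1: Δl = 2.8/cos4.4° = 2.808 m; N'_1 = 79·cos4.4° = 78.8; c'Δl = 41.84; W sinα = 6.1
Slice 2: Δl = 1.7/cos20.3° = 1.813 m; N'_2 = 108·cos20.3° = 101.3; c'Δl = 27.01; W sinα = 37.5
Slice 3: Δl = 2.7/cos37.6° = 3.408 m; N'_3 = 185·cos37.6° = 146.6; c'Δl = 50.78; W sinα = 112.9
Slice 4: Δl = 1.3/cos58.1° = 2.460 m; N'_4 = 33·cos58.1° = 17.4; c'Δl = 36.66; W sinα = 28.0
Σc'Δl = 156.3 kN/m; ΣN' = 344.1 kN/m; ΣW sinα = 184.4 kN/m
Resisting = 156.3 + 344.1·tan29.4° = 156.3 + 193.9 = 350.2 kN/m
FS = 350.2 / 184.4 = 1.899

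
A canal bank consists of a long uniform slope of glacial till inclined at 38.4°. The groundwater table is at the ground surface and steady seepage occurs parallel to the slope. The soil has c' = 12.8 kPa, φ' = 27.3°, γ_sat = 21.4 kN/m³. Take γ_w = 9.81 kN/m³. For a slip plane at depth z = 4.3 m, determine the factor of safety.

With seepage parallel to the slope and the water table at the surface, the effective normal stress on the slip plane uses the buoyant unit weight γ' = γ_sat − γ_w while the driving shear stress uses γ_sat:
FS = [c' + γ' z cos²β tanφ'] / [γ_sat z sinβ cosβ]
γ' = 21.4 − 9.81 = 11.59 kN/m³
Numerator = 12.8 + 11.59·4.3·cos²38.4°·tan27.3° = 12.8 + 11.59·4.3·0.6142·0.5161 = 28.598 kPa
Denominator = 21.4·4.3·sin38.4°·cos38.4° = 21.4·4.3·0.6211·0.7837 = 44.794 kPa
FS = 28.598 / 44.794 = 0.638

FS = 0.64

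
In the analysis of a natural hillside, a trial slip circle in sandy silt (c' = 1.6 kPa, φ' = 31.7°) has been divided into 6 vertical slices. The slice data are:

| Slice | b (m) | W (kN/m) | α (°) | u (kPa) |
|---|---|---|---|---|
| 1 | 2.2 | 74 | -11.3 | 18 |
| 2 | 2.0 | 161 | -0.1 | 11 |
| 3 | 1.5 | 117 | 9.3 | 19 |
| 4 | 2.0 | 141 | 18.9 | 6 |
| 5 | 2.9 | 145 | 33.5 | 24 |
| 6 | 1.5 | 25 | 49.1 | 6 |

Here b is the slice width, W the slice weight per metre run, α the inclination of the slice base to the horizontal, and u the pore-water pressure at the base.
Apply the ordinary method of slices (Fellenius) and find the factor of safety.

Ordinary method of slices: FS = Σ[c'·Δl_i + (W_i cosα_i − u_i·Δl_i)·tanφ'] / Σ W_i sinα_i, with Δl_i = b_i / cosα_i.
Slice 1: Δl = 2.2/cos(-11.3°) = 2.243 m; N'_1 = 74·cos(-11.3°) − 18·2.243 = 32.2; c'Δl = 3.59; W sinα = -14.5
Slice 2: Δl = 2.0/cos(-0.1°) = 2.000 m; N'_2 = 161·cos(-0.1°) − 11·2.000 = 139.0; c'Δl = 3.20; W sinα = -0.3
Slice 3: Δl = 1.5/cos9.3° = 1.520 m; N'_3 = 117·cos9.3° − 19·1.520 = 86.6; c'Δl = 2.43; W sinα = 18.9
Slice 4: Δl = 2.0/cos18.9° = 2.114 m; N'_4 = 141·cos18.9° − 6·2.114 = 120.7; c'Δl = 3.38; W sinα = 45.7
Slice 5: Δl = 2.9/cos33.5° = 3.478 m; N'_5 = 145·cos33.5° − 24·3.478 = 37.4; c'Δl = 5.56; W sinα = 80.0
Slice 6: Δl = 1.5/cos49.1° = 2.291 m; N'_6 = 25·cos49.1° − 6·2.291 = 2.6; c'Δl = 3.67; W sinα = 18.9
Σc'Δl = 21.8 kN/m; ΣN' = 418.6 kN/m; ΣW sinα = 148.7 kN/m
Resisting = 21.8 + 418.6·tan31.7° = 21.8 + 258.5 = 280.3 kN/m
FS = 280.3 / 148.7 = 1.885

FS = 1.88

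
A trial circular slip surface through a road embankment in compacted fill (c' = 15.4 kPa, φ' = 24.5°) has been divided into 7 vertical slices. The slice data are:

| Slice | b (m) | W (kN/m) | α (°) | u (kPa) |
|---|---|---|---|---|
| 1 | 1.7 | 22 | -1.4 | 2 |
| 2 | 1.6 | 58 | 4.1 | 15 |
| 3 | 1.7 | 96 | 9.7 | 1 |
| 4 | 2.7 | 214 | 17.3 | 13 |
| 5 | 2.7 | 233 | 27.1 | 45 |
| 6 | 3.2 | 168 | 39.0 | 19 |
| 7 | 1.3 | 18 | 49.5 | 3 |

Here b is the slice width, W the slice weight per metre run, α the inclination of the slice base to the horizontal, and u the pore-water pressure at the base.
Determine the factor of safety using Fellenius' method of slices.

Ordinary method of slices: FS = Σ[c'·Δl_i + (W_i cosα_i − u_i·Δl_i)·tanφ'] / Σ W_i sinα_i, with Δl_i = b_i / cosα_i.
Slice 1: Δl = 1.7/cos(-1.4°) = 1.701 m; N'_1 = 22·cos(-1.4°) − 2·1.701 = 18.6; c'Δl = 26.19; W sinα = -0.5
Slice 2: Δl = 1.6/cos4.1° = 1.604 m; N'_2 = 58·cos4.1° − 15·1.604 = 33.8; c'Δl = 24.70; W sinα = 4.1
Slice 3: Δl = 1.7/cos9.7° = 1.725 m; N'_3 = 96·cos9.7° − 1·1.725 = 92.9; c'Δl = 26.56; W sinα = 16.2
Slice 4: Δl = 2.7/cos17.3° = 2.828 m; N'_4 = 214·cos17.3° − 13·2.828 = 167.6; c'Δl = 43.55; W sinα = 63.6
Slice 5: Δl = 2.7/cos27.1° = 3.033 m; N'_5 = 233·cos27.1° − 45·3.033 = 70.9; c'Δl = 46.71; W sinα = 106.1
Slice 6: Δl = 3.2/cos39.0° = 4.118 m; N'_6 = 168·cos39.0° − 19·4.118 = 52.3; c'Δl = 63.41; W sinα = 105.7
Slice 7: Δl = 1.3/cos49.5° = 2.002 m; N'_7 = 18·cos49.5° − 3·2.002 = 5.7; c'Δl = 30.83; W sinα = 13.7
Σc'Δl = 261.9 kN/m; ΣN' = 441.8 kN/m; ΣW sinα = 309.0 kN/m
Resisting = 261.9 + 441.8·tan24.5° = 261.9 + 201.3 = 463.3 kN/m
FS = 463.3 / 309.0 = 1.499

FS = 1.50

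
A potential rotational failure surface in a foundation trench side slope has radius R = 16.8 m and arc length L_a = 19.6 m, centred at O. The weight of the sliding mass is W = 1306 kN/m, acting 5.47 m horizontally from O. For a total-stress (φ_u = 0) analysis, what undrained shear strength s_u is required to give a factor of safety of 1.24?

s_u = 26.9 kPa

FS = s_u·L_a·R / (W·d), so s_u = FS·W·d / (L_a·R).
s_u = 1.24·1306·5.47 / (19.60·16.8) = 8858.3 / 329.28 = 26.90 kPa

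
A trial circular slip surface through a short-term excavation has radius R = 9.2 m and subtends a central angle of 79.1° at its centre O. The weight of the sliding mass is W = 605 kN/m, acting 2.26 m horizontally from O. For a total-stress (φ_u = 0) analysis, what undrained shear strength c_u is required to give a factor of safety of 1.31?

c_u = 15.3 kPa

FS = c_u·L_a·R / (W·d), so c_u = FS·W·d / (L_a·R).
Arc length L_a = R·θ = 9.2·(79.1°·π/180) = 9.2·1.3806 = 12.70 m
c_u = 1.31·605·2.26 / (12.70·9.2) = 1791.2 / 116.85 = 15.33 kPa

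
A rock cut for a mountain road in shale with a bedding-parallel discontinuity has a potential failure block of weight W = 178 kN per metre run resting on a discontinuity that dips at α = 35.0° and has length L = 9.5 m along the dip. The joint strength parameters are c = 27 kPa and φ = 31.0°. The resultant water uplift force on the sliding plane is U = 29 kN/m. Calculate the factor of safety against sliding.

FS = 3.20

Resolving the block weight along and normal to the plane and applying the Mohr–Coulomb strength on the joint:
N' = W cosα − U = 178·cos35.0° − 29 = 116.8 kN/m
Driving force T = W sinα = 178·sin35.0° = 102.1 kN/m
Resisting force R = c·L + N'·tanφ = 27·9.5 + 116.8·tan31.0° = 256.5 + 70.2 = 326.7 kN/m
FS = R / T = 326.7 / 102.1 = 3.200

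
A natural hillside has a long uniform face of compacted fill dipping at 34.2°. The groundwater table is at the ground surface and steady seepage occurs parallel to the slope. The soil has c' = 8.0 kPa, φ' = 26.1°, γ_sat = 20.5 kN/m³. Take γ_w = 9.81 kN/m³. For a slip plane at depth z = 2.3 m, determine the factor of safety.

FS = 0.74

With seepage parallel to the slope and the water table at the surface, the effective normal stress on the slip plane uses the buoyant unit weight γ' = γ_sat − γ_w while the driving shear stress uses γ_sat:
FS = [c' + γ' z cos²β tanφ'] / [γ_sat z sinβ cosβ]
γ' = 20.5 − 9.81 = 10.69 kN/m³
Numerator = 8.0 + 10.69·2.3·cos²34.2°·tan26.1° = 8.0 + 10.69·2.3·0.6841·0.4899 = 16.240 kPa
Denominator = 20.5·2.3·sin34.2°·cos34.2° = 20.5·2.3·0.5621·0.8271 = 21.919 kPa
FS = 16.240 / 21.919 = 0.741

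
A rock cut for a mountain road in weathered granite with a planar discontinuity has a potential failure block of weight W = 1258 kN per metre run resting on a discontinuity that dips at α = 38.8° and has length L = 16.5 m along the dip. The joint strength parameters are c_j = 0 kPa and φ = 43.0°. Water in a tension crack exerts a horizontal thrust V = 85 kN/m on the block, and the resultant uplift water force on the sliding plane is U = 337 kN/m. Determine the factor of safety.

FS = 0.64

Resolving the block weight along and normal to the plane and applying the Mohr–Coulomb strength on the joint:
N' = W cosα − U − V sinα = 1258·cos38.8° − 337 − 85·sin38.8° = 590.1 kN/m
Driving force T = W sinα + V cosα = 1258·sin38.8° + 85·cos38.8° = 854.5 kN/m
Resisting force R = c_j·L + N'·tanφ = 0·16.5 + 590.1·tan43.0° = 0.0 + 550.3 = 550.3 kN/m
FS = R / T = 550.3 / 854.5 = 0.644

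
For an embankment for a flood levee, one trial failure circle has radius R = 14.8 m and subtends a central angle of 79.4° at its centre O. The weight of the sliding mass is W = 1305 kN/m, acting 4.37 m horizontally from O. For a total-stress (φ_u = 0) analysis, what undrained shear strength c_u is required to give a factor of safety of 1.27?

FS = c_u·L_a·R / (W·d), so c_u = FS·W·d / (L_a·R).
Arc length L_a = R·θ = 14.8·(79.4°·π/180) = 14.8·1.3858 = 20.51 m
c_u = 1.27·1305·4.37 / (20.51·14.8) = 7242.6 / 303.54 = 23.86 kPa

c_u = 23.9 kPa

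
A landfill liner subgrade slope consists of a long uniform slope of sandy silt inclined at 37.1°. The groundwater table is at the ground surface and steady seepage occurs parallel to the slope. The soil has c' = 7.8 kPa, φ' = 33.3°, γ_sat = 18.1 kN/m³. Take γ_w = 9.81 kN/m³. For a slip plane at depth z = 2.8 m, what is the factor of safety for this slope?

FS = 0.72

With seepage parallel to the slope and the water table at the surface, the effective normal stress on the slip plane uses the buoyant unit weight γ' = γ_sat − γ_w while the driving shear stress uses γ_sat:
FS = [c' + γ' z cos²β tanφ'] / [γ_sat z sinβ cosβ]
γ' = 18.1 − 9.81 = 8.29 kN/m³
Numerator = 7.8 + 8.29·2.8·cos²37.1°·tan33.3° = 7.8 + 8.29·2.8·0.6361·0.6569 = 17.500 kPa
Denominator = 18.1·2.8·sin37.1°·cos37.1° = 18.1·2.8·0.6032·0.7976 = 24.383 kPa
FS = 17.500 / 24.383 = 0.718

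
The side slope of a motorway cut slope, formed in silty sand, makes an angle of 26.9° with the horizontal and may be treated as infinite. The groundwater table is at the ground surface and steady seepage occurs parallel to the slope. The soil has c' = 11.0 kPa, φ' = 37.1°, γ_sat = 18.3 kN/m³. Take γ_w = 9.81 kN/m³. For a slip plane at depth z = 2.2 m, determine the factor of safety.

FS = 1.37

With seepage parallel to the slope and the water table at the surface, the effective normal stress on the slip plane uses the buoyant unit weight γ' = γ_sat − γ_w while the driving shear stress uses γ_sat:
FS = [c' + γ' z cos²β tanφ'] / [γ_sat z sinβ cosβ]
γ' = 18.3 − 9.81 = 8.49 kN/m³
Numerator = 11.0 + 8.49·2.2·cos²26.9°·tan37.1° = 11.0 + 8.49·2.2·0.7953·0.7563 = 22.234 kPa
Denominator = 18.3·2.2·sin26.9°·cos26.9° = 18.3·2.2·0.4524·0.8918 = 16.244 kPa
FS = 22.234 / 16.244 = 1.369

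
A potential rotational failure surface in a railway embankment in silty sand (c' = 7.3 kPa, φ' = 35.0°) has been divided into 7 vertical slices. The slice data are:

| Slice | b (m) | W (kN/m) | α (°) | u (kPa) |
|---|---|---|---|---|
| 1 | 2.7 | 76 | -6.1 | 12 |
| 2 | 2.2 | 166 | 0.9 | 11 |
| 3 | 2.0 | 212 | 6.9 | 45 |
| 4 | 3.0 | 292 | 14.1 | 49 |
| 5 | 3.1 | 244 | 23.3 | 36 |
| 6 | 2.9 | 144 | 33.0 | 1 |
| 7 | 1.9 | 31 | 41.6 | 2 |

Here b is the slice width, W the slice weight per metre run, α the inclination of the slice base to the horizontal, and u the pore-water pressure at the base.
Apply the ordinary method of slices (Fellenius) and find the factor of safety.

Ordinary method of slices: FS = Σ[c'·Δl_i + (W_i cosα_i − u_i·Δl_i)·tanφ'] / Σ W_i sinα_i, with Δl_i = b_i / cosα_i.
Slice 1: Δl = 2.7/cos(-6.1°) = 2.715 m; N'_1 = 76·cos(-6.1°) − 12·2.715 = 43.0; c'Δl = 19.82; W sinα = -8.1
Slice 2: Δl = 2.2/cos0.9° = 2.200 m; N'_2 = 166·cos0.9° − 11·2.200 = 141.8; c'Δl = 16.06; W sinα = 2.6
Slice 3: Δl = 2.0/cos6.9° = 2.015 m; N'_3 = 212·cos6.9° − 45·2.015 = 119.8; c'Δl = 14.71; W sinα = 25.5
Slice 4: Δl = 3.0/cos14.1° = 3.093 m; N'_4 = 292·cos14.1° − 49·3.093 = 131.6; c'Δl = 22.58; W sinα = 71.1
Slice 5: Δl = 3.1/cos23.3° = 3.375 m; N'_5 = 244·cos23.3° − 36·3.375 = 102.6; c'Δl = 24.64; W sinα = 96.5
Slice 6: Δl = 2.9/cos33.0° = 3.458 m; N'_6 = 144·cos33.0° − 1·3.458 = 117.3; c'Δl = 25.24; W sinα = 78.4
Slice 7: Δl = 1.9/cos41.6° = 2.541 m; N'_7 = 31·cos41.6° − 2·2.541 = 18.1; c'Δl = 18.55; W sinα = 20.6
Σc'Δl = 141.6 kN/m; ΣN' = 674.2 kN/m; ΣW sinα = 286.7 kN/m
Resisting = 141.6 + 674.2·tan35.0° = 141.6 + 472.1 = 613.7 kN/m
FS = 613.7 / 286.7 = 2.141

FS = 2.14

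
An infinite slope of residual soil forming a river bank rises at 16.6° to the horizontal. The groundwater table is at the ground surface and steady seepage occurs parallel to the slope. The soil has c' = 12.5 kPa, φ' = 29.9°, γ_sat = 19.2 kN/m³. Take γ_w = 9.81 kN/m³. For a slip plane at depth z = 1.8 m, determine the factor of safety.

With seepage parallel to the slope and the water table at the surface, the effective normal stress on the slip plane uses the buoyant unit weight γ' = γ_sat − γ_w while the driving shear stress uses γ_sat:
FS = [c' + γ' z cos²β tanφ'] / [γ_sat z sinβ cosβ]
γ' = 19.2 − 9.81 = 9.39 kN/m³
Numerator = 12.5 + 9.39·1.8·cos²16.6°·tan29.9° = 12.5 + 9.39·1.8·0.9184·0.5750 = 21.426 kPa
Denominator = 19.2·1.8·sin16.6°·cos16.6° = 19.2·1.8·0.2857·0.9583 = 9.462 kPa
FS = 21.426 / 9.462 = 2.264

FS = 2.26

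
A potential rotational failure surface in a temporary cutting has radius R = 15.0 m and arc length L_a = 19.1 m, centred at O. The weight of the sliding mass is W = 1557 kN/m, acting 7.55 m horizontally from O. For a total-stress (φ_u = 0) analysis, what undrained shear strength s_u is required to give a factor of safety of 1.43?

s_u = 58.7 kPa

FS = s_u·L_a·R / (W·d), so s_u = FS·W·d / (L_a·R).
s_u = 1.43·1557·7.55 / (19.10·15.0) = 16810.2 / 286.50 = 58.67 kPa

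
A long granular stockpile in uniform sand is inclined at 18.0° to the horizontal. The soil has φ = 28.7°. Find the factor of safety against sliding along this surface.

FS = 1.68

For a dry cohesionless infinite slope the factor of safety is FS = tanφ / tanβ.
FS = tan28.7° / tan18.0° = 0.5475 / 0.3249 = 1.685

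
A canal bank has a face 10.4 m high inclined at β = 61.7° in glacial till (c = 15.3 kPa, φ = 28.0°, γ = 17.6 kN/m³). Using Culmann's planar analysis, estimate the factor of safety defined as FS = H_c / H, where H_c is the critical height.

FS = 1.55

H_c = (4c/γ) · sinβ cosφ / [1 − cos(β − φ)]
    = (4·15.3/17.6) · sin61.7°·cos28.0° / [1 − cos33.7°]
    = 3.477 · 0.7774 / 0.1680 = 16.09 m
FS = H_c / H = 16.09 / 10.4 = 1.547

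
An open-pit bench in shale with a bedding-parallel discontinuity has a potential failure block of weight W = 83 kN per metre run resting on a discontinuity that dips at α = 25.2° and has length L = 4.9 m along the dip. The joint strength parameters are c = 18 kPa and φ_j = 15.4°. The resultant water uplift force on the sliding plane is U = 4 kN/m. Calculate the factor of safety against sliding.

Resolving the block weight along and normal to the plane and applying the Mohr–Coulomb strength on the joint:
N' = W cosα − U = 83·cos25.2° − 4 = 71.1 kN/m
Driving force T = W sinα = 83·sin25.2° = 35.3 kN/m
Resisting force R = c·L + N'·tanφ_j = 18·4.9 + 71.1·tan15.4° = 88.2 + 19.6 = 107.8 kN/m
FS = R / T = 107.8 / 35.3 = 3.050

FS = 3.05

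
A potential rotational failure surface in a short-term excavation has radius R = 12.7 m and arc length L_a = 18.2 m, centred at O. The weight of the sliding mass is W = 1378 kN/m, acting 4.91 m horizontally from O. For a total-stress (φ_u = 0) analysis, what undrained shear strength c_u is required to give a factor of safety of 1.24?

c_u = 36.3 kPa

FS = c_u·L_a·R / (W·d), so c_u = FS·W·d / (L_a·R).
c_u = 1.24·1378·4.91 / (18.20·12.7) = 8389.8 / 231.14 = 36.30 kPa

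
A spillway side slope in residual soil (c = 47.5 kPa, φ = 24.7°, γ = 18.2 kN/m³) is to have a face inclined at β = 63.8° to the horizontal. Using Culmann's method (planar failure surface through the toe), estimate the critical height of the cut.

H_c = 38.00 m

Culmann's analysis gives the critical failure plane at α_cr = (β + φ)/2 = (63.8 + 24.7)/2 = 44.2°, and the critical height
H_c = (4c/γ) · sinβ cosφ / [1 − cos(β − φ)]
    = (4·47.5/18.2) · sin63.8°·cos24.7° / [1 − cos(39.1°)]
    = 10.440 · 0.8973·0.9085 / [1 − 0.7760]
    = 10.440 · 0.8152 / 0.2240
    = 38.00 m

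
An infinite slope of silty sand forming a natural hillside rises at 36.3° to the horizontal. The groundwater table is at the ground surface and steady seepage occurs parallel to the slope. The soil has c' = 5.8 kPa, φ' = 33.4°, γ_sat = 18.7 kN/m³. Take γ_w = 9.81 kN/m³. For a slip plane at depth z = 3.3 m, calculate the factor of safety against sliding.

With seepage parallel to the slope and the water table at the surface, the effective normal stress on the slip plane uses the buoyant unit weight γ' = γ_sat − γ_w while the driving shear stress uses γ_sat:
FS = [c' + γ' z cos²β tanφ'] / [γ_sat z sinβ cosβ]
γ' = 18.7 − 9.81 = 8.89 kN/m³
Numerator = 5.8 + 8.89·3.3·cos²36.3°·tan33.4° = 5.8 + 8.89·3.3·0.6495·0.6594 = 18.364 kPa
Denominator = 18.7·3.3·sin36.3°·cos36.3° = 18.7·3.3·0.5920·0.8059 = 29.443 kPa
FS = 18.364 / 29.443 = 0.624

FS = 0.62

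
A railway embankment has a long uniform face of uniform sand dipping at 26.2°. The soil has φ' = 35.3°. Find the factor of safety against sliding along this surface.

For a dry cohesionless infinite slope the factor of safety is FS = tanφ' / tanβ.
FS = tan35.3° / tan26.2° = 0.7080 / 0.4921 = 1.439

FS = 1.44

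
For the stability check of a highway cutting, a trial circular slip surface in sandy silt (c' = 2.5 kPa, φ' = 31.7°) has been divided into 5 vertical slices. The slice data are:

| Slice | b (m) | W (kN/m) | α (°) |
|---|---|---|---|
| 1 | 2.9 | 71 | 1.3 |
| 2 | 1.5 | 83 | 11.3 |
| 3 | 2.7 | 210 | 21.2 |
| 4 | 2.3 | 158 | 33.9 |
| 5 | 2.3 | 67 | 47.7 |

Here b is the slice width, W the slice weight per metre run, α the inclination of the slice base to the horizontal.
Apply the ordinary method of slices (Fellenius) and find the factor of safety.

Ordinary method of slices: FS = Σ[c'·Δl_i + (W_i cosα_i)·tanφ'] / Σ W_i sinα_i, with Δl_i = b_i / cosα_i.
Slice 1: Δl = 2.9/cos1.3° = 2.901 m; N'_1 = 71·cos1.3° = 71.0; c'Δl = 7.25; W sinα = 1.6
Slice 2: Δl = 1.5/cos11.3° = 1.530 m; N'_2 = 83·cos11.3° = 81.4; c'Δl = 3.82; W sinα = 16.3
Slice 3: Δl = 2.7/cos21.2° = 2.896 m; N'_3 = 210·cos21.2° = 195.8; c'Δl = 7.24; W sinα = 75.9
Slice 4: Δl = 2.3/cos33.9° = 2.771 m; N'_4 = 158·cos33.9° = 131.1; c'Δl = 6.93; W sinα = 88.1
Slice 5: Δl = 2.3/cos47.7° = 3.417 m; N'_5 = 67·cos47.7° = 45.1; c'Δl = 8.54; W sinα = 49.6
Σc'Δl = 33.8 kN/m; ΣN' = 524.4 kN/m; ΣW sinα = 231.5 kN/m
Resisting = 33.8 + 524.4·tan31.7° = 33.8 + 323.9 = 357.7 kN/m
FS = 357.7 / 231.5 = 1.545

FS = 1.55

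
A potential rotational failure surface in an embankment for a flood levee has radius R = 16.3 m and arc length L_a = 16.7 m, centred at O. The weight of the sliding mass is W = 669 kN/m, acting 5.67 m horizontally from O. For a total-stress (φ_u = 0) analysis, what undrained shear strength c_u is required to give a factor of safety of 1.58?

FS = c_u·L_a·R / (W·d), so c_u = FS·W·d / (L_a·R).
c_u = 1.58·669·5.67 / (16.70·16.3) = 5993.3 / 272.21 = 22.02 kPa

c_u = 22.0 kPa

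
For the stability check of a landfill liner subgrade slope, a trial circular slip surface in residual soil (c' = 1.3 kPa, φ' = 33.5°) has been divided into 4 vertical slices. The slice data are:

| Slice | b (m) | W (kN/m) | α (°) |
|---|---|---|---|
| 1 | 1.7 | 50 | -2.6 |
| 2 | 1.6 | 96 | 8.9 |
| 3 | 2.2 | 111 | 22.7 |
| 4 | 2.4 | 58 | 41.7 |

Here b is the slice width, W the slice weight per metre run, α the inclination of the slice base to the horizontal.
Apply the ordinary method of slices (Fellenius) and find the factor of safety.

Ordinary method of slices: FS = Σ[c'·Δl_i + (W_i cosα_i)·tanφ'] / Σ W_i sinα_i, with Δl_i = b_i / cosα_i.
Slice 1: Δl = 1.7/cos(-2.6°) = 1.702 m; N'_1 = 50·cos(-2.6°) = 49.9; c'Δl = 2.21; W sinα = -2.3
Slice 2: Δl = 1.6/cos8.9° = 1.619 m; N'_2 = 96·cos8.9° = 94.8; c'Δl = 2.11; W sinα = 14.9
Slice 3: Δl = 2.2/cos22.7° = 2.385 m; N'_3 = 111·cos22.7° = 102.4; c'Δl = 3.10; W sinα = 42.8
Slice 4: Δl = 2.4/cos41.7° = 3.214 m; N'_4 = 58·cos41.7° = 43.3; c'Δl = 4.18; W sinα = 38.6
Σc'Δl = 11.6 kN/m; ΣN' = 290.5 kN/m; ΣW sinα = 94.0 kN/m
Resisting = 11.6 + 290.5·tan33.5° = 11.6 + 192.3 = 203.9 kN/m
FS = 203.9 / 94.0 = 2.169

FS = 2.17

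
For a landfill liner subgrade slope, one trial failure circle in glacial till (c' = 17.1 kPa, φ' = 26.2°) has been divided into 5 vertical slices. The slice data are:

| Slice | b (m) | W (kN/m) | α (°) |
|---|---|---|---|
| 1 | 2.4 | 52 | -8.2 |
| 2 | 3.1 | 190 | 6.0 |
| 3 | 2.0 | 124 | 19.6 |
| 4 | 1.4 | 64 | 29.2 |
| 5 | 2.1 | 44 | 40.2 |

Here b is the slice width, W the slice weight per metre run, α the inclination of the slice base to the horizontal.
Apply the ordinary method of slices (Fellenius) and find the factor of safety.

Ordinary method of slices: FS = Σ[c'·Δl_i + (W_i cosα_i)·tanφ'] / Σ W_i sinα_i, with Δl_i = b_i / cosα_i.
Slice 1: Δl = 2.4/cos(-8.2°) = 2.425 m; N'_1 = 52·cos(-8.2°) = 51.5; c'Δl = 41.46; W sinα = -7.4
Slice 2: Δl = 3.1/cos6.0° = 3.117 m; N'_2 = 190·cos6.0° = 189.0; c'Δl = 53.30; W sinα = 19.9
Slice 3: Δl = 2.0/cos19.6° = 2.123 m; N'_3 = 124·cos19.6° = 116.8; c'Δl = 36.30; W sinα = 41.6
Slice 4: Δl = 1.4/cos29.2° = 1.604 m; N'_4 = 64·cos29.2° = 55.9; c'Δl = 27.43; W sinα = 31.2
Slice 5: Δl = 2.1/cos40.2° = 2.749 m; N'_5 = 44·cos40.2° = 33.6; c'Δl = 47.02; W sinα = 28.4
Σc'Δl = 205.5 kN/m; ΣN' = 446.7 kN/m; ΣW sinα = 113.7 kN/m
Resisting = 205.5 + 446.7·tan26.2° = 205.5 + 219.8 = 425.3 kN/m
FS = 425.3 / 113.7 = 3.742

FS = 3.74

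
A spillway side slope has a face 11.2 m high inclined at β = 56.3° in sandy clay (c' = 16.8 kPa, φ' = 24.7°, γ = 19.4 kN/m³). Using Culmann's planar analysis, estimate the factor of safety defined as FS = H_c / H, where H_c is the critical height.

FS = 1.58

H_c = (4c'/γ) · sinβ cosφ' / [1 − cos(β − φ')]
    = (4·16.8/19.4) · sin56.3°·cos24.7° / [1 − cos31.6°]
    = 3.464 · 0.7558 / 0.1483 = 17.66 m
FS = H_c / H = 17.66 / 11.2 = 1.577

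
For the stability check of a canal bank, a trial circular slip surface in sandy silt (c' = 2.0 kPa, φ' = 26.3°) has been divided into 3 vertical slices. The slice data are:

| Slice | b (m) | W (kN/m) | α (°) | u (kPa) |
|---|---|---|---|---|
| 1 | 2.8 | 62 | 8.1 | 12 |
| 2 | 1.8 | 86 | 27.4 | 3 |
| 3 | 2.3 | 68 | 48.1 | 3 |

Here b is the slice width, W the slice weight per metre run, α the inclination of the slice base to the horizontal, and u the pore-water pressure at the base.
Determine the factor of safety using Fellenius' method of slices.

FS = 0.83

Ordinary method of slices: FS = Σ[c'·Δl_i + (W_i cosα_i − u_i·Δl_i)·tanφ'] / Σ W_i sinα_i, with Δl_i = b_i / cosα_i.
Slice 1: Δl = 2.8/cos8.1° = 2.828 m; N'_1 = 62·cos8.1° − 12·2.828 = 27.4; c'Δl = 5.66; W sinα = 8.7
Slice 2: Δl = 1.8/cos27.4° = 2.027 m; N'_2 = 86·cos27.4° − 3·2.027 = 70.3; c'Δl = 4.05; W sinα = 39.6
Slice 3: Δl = 2.3/cos48.1° = 3.444 m; N'_3 = 68·cos48.1° − 3·3.444 = 35.1; c'Δl = 6.89; W sinα = 50.6
Σc'Δl = 16.6 kN/m; ΣN' = 132.8 kN/m; ΣW sinα = 98.9 kN/m
Resisting = 16.6 + 132.8·tan26.3° = 16.6 + 65.6 = 82.2 kN/m
FS = 82.2 / 98.9 = 0.831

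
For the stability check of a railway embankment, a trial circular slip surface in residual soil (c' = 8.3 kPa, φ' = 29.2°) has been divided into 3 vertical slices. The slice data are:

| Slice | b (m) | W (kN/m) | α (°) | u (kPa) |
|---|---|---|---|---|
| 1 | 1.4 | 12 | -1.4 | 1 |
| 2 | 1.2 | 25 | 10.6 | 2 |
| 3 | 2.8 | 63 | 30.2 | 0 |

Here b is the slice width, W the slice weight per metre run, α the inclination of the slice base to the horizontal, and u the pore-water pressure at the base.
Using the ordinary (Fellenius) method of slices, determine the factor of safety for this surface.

FS = 2.70

Ordinary method of slices: FS = Σ[c'·Δl_i + (W_i cosα_i − u_i·Δl_i)·tanφ'] / Σ W_i sinα_i, with Δl_i = b_i / cosα_i.
Slice 1: Δl = 1.4/cos(-1.4°) = 1.400 m; N'_1 = 12·cos(-1.4°) − 1·1.400 = 10.6; c'Δl = 11.62; W sinα = -0.3
Slice 2: Δl = 1.2/cos10.6° = 1.221 m; N'_2 = 25·cos10.6° − 2·1.221 = 22.1; c'Δl = 10.13; W sinα = 4.6
Slice 3: Δl = 2.8/cos30.2° = 3.240 m; N'_3 = 63·cos30.2° − 0·3.240 = 54.4; c'Δl = 26.89; W sinα = 31.7
Σc'Δl = 48.6 kN/m; ΣN' = 87.2 kN/m; ΣW sinα = 36.0 kN/m
Resisting = 48.6 + 87.2·tan29.2° = 48.6 + 48.7 = 97.4 kN/m
FS = 97.4 / 36.0 = 2.705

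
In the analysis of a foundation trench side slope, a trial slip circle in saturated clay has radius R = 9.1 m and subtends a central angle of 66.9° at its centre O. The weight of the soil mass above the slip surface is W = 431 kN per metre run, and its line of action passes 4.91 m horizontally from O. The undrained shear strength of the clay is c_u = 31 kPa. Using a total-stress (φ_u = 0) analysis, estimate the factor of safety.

FS = 1.42

Taking moments about the centre O, the resisting moment is provided by the undrained shear strength acting along the arc:
Arc length L_a = R·θ = 9.1·(66.9°·π/180) = 9.1·1.1676 = 10.63 m
M_R = c_u·L_a·R = 31·10.63·9.1 = 2997.4 kN·m/m
M_D = W·d = 431·4.91 = 2116.2 kN·m/m
FS = M_R / M_D = 2997.4 / 2116.2 = 1.416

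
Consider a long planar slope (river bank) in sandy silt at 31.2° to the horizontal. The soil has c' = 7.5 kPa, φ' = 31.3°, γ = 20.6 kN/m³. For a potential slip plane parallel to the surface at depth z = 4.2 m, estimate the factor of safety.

For an infinite slope with a slip plane parallel to the surface (no pore pressure): FS = [c' + γz cos²β tanφ'] / [γz sinβ cosβ].
γz = 20.6·4.2 = 86.52 kN/m²
Numerator = 7.5 + 86.52·cos²31.2°·tan31.3° = 7.5 + 86.52·0.7316·0.6080 = 45.988 kPa
Denominator = 86.52·sin31.2°·cos31.2° = 86.52·0.5180·0.8554 = 38.337 kPa
FS = 45.988 / 38.337 = 1.200

FS = 1.20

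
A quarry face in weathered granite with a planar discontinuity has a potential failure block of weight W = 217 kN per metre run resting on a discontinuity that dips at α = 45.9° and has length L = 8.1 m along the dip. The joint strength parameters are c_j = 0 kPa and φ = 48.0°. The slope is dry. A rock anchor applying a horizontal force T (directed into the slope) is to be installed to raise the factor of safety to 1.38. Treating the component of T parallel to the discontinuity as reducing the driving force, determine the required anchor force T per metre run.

T = 27 kN/m

Resolving forces along and normal to the sliding plane, with the horizontal anchor force T adding T·sinα to the effective normal force and T·cosα acting up the plane against the driving force:
FS = [c_jL + (W cosα + T sinα) tanφ] / [W sinα − T cosα]
Without the anchor: N' = 151.0 kN/m, driving T_d = 155.8 kN/m, resisting R = 0·8.1 + 151.0·tan48.0° = 167.7 kN/m, FS = 1.08.
Setting FS = 1.38 and solving for T:
1.38·(155.8 − T cos45.9°) = 167.7 + T sin45.9°·tan48.0°
T·(sin45.9°·tan48.0° + 1.38·cos45.9°) = 1.38·155.8 − 167.7
T·(0.7181·1.1106 + 1.38·0.6959) = 215.1 − 167.7 = 47.3
T·1.7579 = 47.3
T = 26.9 kN/m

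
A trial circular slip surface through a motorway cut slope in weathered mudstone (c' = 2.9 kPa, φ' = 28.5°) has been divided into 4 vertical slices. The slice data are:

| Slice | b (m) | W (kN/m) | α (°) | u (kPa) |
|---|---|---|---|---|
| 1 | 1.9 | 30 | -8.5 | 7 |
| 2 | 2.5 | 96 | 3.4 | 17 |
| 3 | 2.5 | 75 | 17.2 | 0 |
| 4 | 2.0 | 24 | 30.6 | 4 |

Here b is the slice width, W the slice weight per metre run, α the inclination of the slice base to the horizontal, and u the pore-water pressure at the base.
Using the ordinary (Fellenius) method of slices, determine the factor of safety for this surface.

FS = 3.08

Ordinary method of slices: FS = Σ[c'·Δl_i + (W_i cosα_i − u_i·Δl_i)·tanφ'] / Σ W_i sinα_i, with Δl_i = b_i / cosα_i.
Slice 1: Δl = 1.9/cos(-8.5°) = 1.921 m; N'_1 = 30·cos(-8.5°) − 7·1.921 = 16.2; c'Δl = 5.57; W sinα = -4.4
Slice 2: Δl = 2.5/cos3.4° = 2.504 m; N'_2 = 96·cos3.4° − 17·2.504 = 53.3; c'Δl = 7.26; W sinα = 5.7
Slice 3: Δl = 2.5/cos17.2° = 2.617 m; N'_3 = 75·cos17.2° − 0·2.617 = 71.6; c'Δl = 7.59; W sinα = 22.2
Slice 4: Δl = 2.0/cos30.6° = 2.324 m; N'_4 = 24·cos30.6° − 4·2.324 = 11.4; c'Δl = 6.74; W sinα = 12.2
Σc'Δl = 27.2 kN/m; ΣN' = 152.5 kN/m; ΣW sinα = 35.7 kN/m
Resisting = 27.2 + 152.5·tan28.5° = 27.2 + 82.8 = 110.0 kN/m
FS = 110.0 / 35.7 = 3.084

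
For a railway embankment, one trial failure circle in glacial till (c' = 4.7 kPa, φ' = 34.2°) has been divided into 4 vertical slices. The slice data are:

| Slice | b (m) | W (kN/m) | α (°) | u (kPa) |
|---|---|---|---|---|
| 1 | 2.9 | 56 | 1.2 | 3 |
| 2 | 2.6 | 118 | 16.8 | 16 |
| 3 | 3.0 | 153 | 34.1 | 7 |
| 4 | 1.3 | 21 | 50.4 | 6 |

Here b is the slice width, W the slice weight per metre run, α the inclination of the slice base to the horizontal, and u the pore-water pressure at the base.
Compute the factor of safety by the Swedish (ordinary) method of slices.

FS = 1.47

Ordinary method of slices: FS = Σ[c'·Δl_i + (W_i cosα_i − u_i·Δl_i)·tanφ'] / Σ W_i sinα_i, with Δl_i = b_i / cosα_i.
Slice 1: Δl = 2.9/cos1.2° = 2.901 m; N'_1 = 56·cos1.2° − 3·2.901 = 47.3; c'Δl = 13.63; W sinα = 1.2
Slice 2: Δl = 2.6/cos16.8° = 2.716 m; N'_2 = 118·cos16.8° − 16·2.716 = 69.5; c'Δl = 12.76; W sinα = 34.1
Slice 3: Δl = 3.0/cos34.1° = 3.623 m; N'_3 = 153·cos34.1° − 7·3.623 = 101.3; c'Δl = 17.03; W sinα = 85.8
Slice 4: Δl = 1.3/cos50.4° = 2.039 m; N'_4 = 21·cos50.4° − 6·2.039 = 1.1; c'Δl = 9.59; W sinα = 16.2
Σc'Δl = 53.0 kN/m; ΣN' = 219.3 kN/m; ΣW sinα = 137.2 kN/m
Resisting = 53.0 + 219.3·tan34.2° = 53.0 + 149.0 = 202.0 kN/m
FS = 202.0 / 137.2 = 1.472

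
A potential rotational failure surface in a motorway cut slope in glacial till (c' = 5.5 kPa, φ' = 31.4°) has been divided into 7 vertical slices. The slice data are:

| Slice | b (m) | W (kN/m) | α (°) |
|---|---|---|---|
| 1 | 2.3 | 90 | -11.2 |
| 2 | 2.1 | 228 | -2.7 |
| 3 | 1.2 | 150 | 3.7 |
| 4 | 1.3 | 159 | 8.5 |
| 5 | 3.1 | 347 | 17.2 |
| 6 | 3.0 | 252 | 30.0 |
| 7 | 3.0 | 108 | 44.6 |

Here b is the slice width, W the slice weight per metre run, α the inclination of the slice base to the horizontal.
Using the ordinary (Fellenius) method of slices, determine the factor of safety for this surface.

Ordinary method of slices: FS = Σ[c'·Δl_i + (W_i cosα_i)·tanφ'] / Σ W_i sinα_i, with Δl_i = b_i / cosα_i.
Slice 1: Δl = 2.3/cos(-11.2°) = 2.345 m; N'_1 = 90·cos(-11.2°) = 88.3; c'Δl = 12.90; W sinα = -17.5
Slice 2: Δl = 2.1/cos(-2.7°) = 2.102 m; N'_2 = 228·cos(-2.7°) = 227.7; c'Δl = 11.56; W sinα = -10.7
Slice 3: Δl = 1.2/cos3.7° = 1.203 m; N'_3 = 150·cos3.7° = 149.7; c'Δl = 6.61; W sinα = 9.7
Slice 4: Δl = 1.3/cos8.5° = 1.314 m; N'_4 = 159·cos8.5° = 157.3; c'Δl = 7.23; W sinα = 23.5
Slice 5: Δl = 3.1/cos17.2° = 3.245 m; N'_5 = 347·cos17.2° = 331.5; c'Δl = 17.85; W sinα = 102.6
Slice 6: Δl = 3.0/cos30.0° = 3.464 m; N'_6 = 252·cos30.0° = 218.2; c'Δl = 19.05; W sinα = 126.0
Slice 7: Δl = 3.0/cos44.6° = 4.213 m; N'_7 = 108·cos44.6° = 76.9; c'Δl = 23.17; W sinα = 75.8
Σc'Δl = 98.4 kN/m; ΣN' = 1249.6 kN/m; ΣW sinα = 309.4 kN/m
Resisting = 98.4 + 1249.6·tan31.4° = 98.4 + 762.8 = 861.1 kN/m
FS = 861.1 / 309.4 = 2.783

FS = 2.78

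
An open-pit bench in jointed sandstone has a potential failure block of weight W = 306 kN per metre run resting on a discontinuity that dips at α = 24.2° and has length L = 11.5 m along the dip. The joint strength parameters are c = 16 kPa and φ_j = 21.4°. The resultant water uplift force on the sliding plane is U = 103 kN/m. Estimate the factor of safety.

Resolving the block weight along and normal to the plane and applying the Mohr–Coulomb strength on the joint:
N' = W cosα − U = 306·cos24.2° − 103 = 176.1 kN/m
Driving force T = W sinα = 306·sin24.2° = 125.4 kN/m
Resisting force R = c·L + N'·tanφ_j = 16·11.5 + 176.1·tan21.4° = 184.0 + 69.0 = 253.0 kN/m
FS = R / T = 253.0 / 125.4 = 2.017

FS = 2.02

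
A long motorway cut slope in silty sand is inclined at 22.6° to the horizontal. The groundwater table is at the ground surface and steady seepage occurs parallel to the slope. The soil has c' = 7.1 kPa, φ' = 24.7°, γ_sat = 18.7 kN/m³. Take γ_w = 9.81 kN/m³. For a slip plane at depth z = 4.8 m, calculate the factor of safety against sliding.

FS = 0.75

With seepage parallel to the slope and the water table at the surface, the effective normal stress on the slip plane uses the buoyant unit weight γ' = γ_sat − γ_w while the driving shear stress uses γ_sat:
FS = [c' + γ' z cos²β tanφ'] / [γ_sat z sinβ cosβ]
γ' = 18.7 − 9.81 = 8.89 kN/m³
Numerator = 7.1 + 8.89·4.8·cos²22.6°·tan24.7° = 7.1 + 8.89·4.8·0.8523·0.4599 = 23.828 kPa
Denominator = 18.7·4.8·sin22.6°·cos22.6° = 18.7·4.8·0.3843·0.9232 = 31.846 kPa
FS = 23.828 / 31.846 = 0.748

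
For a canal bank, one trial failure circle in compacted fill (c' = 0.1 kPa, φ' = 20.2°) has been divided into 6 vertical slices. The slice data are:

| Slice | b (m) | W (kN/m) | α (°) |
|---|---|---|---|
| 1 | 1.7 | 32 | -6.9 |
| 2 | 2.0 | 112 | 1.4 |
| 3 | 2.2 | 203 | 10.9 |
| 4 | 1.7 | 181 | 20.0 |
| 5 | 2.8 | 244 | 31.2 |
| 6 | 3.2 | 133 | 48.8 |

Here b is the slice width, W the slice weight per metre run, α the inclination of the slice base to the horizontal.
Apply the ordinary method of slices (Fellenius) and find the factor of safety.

FS = 0.92

Ordinary method of slices: FS = Σ[c'·Δl_i + (W_i cosα_i)·tanφ'] / Σ W_i sinα_i, with Δl_i = b_i / cosα_i.
Slice 1: Δl = 1.7/cos(-6.9°) = 1.712 m; N'_1 = 32·cos(-6.9°) = 31.8; c'Δl = 0.17; W sinα = -3.8
Slice 2: Δl = 2.0/cos1.4° = 2.001 m; N'_2 = 112·cos1.4° = 112.0; c'Δl = 0.20; W sinα = 2.7
Slice 3: Δl = 2.2/cos10.9° = 2.240 m; N'_3 = 203·cos10.9° = 199.3; c'Δl = 0.22; W sinα = 38.4
Slice 4: Δl = 1.7/cos20.0° = 1.809 m; N'_4 = 181·cos20.0° = 170.1; c'Δl = 0.18; W sinα = 61.9
Slice 5: Δl = 2.8/cos31.2° = 3.273 m; N'_5 = 244·cos31.2° = 208.7; c'Δl = 0.33; W sinα = 126.4
Slice 6: Δl = 3.2/cos48.8° = 4.858 m; N'_6 = 133·cos48.8° = 87.6; c'Δl = 0.49; W sinα = 100.1
Σc'Δl = 1.6 kN/m; ΣN' = 809.5 kN/m; ΣW sinα = 325.7 kN/m
Resisting = 1.6 + 809.5·tan20.2° = 1.6 + 297.8 = 299.4 kN/m
FS = 299.4 / 325.7 = 0.919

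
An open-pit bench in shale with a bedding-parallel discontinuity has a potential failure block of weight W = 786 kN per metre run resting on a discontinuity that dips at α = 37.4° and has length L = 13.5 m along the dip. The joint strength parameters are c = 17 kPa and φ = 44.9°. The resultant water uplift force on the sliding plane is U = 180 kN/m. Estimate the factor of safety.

Resolving the block weight along and normal to the plane and applying the Mohr–Coulomb strength on the joint:
N' = W cosα − U = 786·cos37.4° − 180 = 444.4 kN/m
Driving force T = W sinα = 786·sin37.4° = 477.4 kN/m
Resisting force R = c·L + N'·tanφ = 17·13.5 + 444.4·tan44.9° = 229.5 + 442.9 = 672.4 kN/m
FS = R / T = 672.4 / 477.4 = 1.408

FS = 1.41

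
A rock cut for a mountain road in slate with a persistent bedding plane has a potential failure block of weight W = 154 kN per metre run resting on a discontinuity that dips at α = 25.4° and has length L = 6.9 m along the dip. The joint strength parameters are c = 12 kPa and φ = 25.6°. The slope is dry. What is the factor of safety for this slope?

Resolving the block weight along and normal to the plane and applying the Mohr–Coulomb strength on the joint:
N' = W cosα = 154·cos25.4° = 139.1 kN/m
Driving force T = W sinα = 154·sin25.4° = 66.1 kN/m
Resisting force R = c·L + N'·tanφ = 12·6.9 + 139.1·tan25.6° = 82.8 + 66.7 = 149.5 kN/m
FS = R / T = 149.5 / 66.1 = 2.263

FS = 2.26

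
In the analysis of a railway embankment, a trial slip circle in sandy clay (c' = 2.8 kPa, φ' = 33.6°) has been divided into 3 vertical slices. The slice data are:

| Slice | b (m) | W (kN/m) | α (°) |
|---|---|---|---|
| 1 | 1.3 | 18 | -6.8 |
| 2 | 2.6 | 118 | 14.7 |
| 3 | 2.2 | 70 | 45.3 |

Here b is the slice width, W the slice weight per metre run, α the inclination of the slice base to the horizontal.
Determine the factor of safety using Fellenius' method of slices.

FS = 1.81

Ordinary method of slices: FS = Σ[c'·Δl_i + (W_i cosα_i)·tanφ'] / Σ W_i sinα_i, with Δl_i = b_i / cosα_i.
Slice 1: Δl = 1.3/cos(-6.8°) = 1.309 m; N'_1 = 18·cos(-6.8°) = 17.9; c'Δl = 3.67; W sinα = -2.1
Slice 2: Δl = 2.6/cos14.7° = 2.688 m; N'_2 = 118·cos14.7° = 114.1; c'Δl = 7.53; W sinα = 29.9
Slice 3: Δl = 2.2/cos45.3° = 3.128 m; N'_3 = 70·cos45.3° = 49.2; c'Δl = 8.76; W sinα = 49.8
Σc'Δl = 19.9 kN/m; ΣN' = 181.2 kN/m; ΣW sinα = 77.6 kN/m
Resisting = 19.9 + 181.2·tan33.6° = 19.9 + 120.4 = 140.4 kN/m
FS = 140.4 / 77.6 = 1.810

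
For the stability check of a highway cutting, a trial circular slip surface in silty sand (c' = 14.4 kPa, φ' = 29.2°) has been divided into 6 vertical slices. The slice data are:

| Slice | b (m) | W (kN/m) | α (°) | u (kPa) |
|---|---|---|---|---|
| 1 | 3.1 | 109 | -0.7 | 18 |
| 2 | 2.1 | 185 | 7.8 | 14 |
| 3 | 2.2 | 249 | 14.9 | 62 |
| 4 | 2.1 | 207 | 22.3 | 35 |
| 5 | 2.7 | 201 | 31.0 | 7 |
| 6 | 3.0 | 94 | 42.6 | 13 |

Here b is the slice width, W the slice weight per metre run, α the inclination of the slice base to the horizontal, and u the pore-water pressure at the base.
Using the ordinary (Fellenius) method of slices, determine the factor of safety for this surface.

FS = 1.71

Ordinary method of slices: FS = Σ[c'·Δl_i + (W_i cosα_i − u_i·Δl_i)·tanφ'] / Σ W_i sinα_i, with Δl_i = b_i / cosα_i.
Slice 1: Δl = 3.1/cos(-0.7°) = 3.100 m; N'_1 = 109·cos(-0.7°) − 18·3.100 = 53.2; c'Δl = 44.64; W sinα = -1.3
Slice 2: Δl = 2.1/cos7.8° = 2.120 m; N'_2 = 185·cos7.8° − 14·2.120 = 153.6; c'Δl = 30.52; W sinα = 25.1
Slice 3: Δl = 2.2/cos14.9° = 2.277 m; N'_3 = 249·cos14.9° − 62·2.277 = 99.5; c'Δl = 32.78; W sinα = 64.0
Slice 4: Δl = 2.1/cos22.3° = 2.270 m; N'_4 = 207·cos22.3° − 35·2.270 = 112.1; c'Δl = 32.68; W sinα = 78.5
Slice 5: Δl = 2.7/cos31.0° = 3.150 m; N'_5 = 201·cos31.0° − 7·3.150 = 150.2; c'Δl = 45.36; W sinα = 103.5
Slice 6: Δl = 3.0/cos42.6° = 4.076 m; N'_6 = 94·cos42.6° − 13·4.076 = 16.2; c'Δl = 58.69; W sinα = 63.6
Σc'Δl = 244.7 kN/m; ΣN' = 584.8 kN/m; ΣW sinα = 333.5 kN/m
Resisting = 244.7 + 584.8·tan29.2° = 244.7 + 326.8 = 571.5 kN/m
FS = 571.5 / 333.5 = 1.714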